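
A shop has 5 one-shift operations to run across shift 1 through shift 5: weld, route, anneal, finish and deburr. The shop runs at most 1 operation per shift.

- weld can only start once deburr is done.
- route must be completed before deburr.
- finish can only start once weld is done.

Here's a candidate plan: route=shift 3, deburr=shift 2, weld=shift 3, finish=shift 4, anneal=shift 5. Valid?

The shop runs at most 1 operation per shift — violated.
route must be completed before deburr — violated.
finish can only start once weld is done — holds.
weld can only start once deburr is done — holds.

No — it violates: The shop runs at most 1 operation per shift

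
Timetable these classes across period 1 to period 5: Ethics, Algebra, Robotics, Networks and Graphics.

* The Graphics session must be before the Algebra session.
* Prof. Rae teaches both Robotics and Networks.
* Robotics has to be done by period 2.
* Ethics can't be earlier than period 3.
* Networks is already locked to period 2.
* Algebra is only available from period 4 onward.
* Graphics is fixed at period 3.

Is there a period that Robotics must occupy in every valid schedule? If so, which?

Robotics's window is period 1–period 2.
Networks is fixed at period 2, and Robotics can't share a period with Networks.
So Robotics must be period 1.

period 1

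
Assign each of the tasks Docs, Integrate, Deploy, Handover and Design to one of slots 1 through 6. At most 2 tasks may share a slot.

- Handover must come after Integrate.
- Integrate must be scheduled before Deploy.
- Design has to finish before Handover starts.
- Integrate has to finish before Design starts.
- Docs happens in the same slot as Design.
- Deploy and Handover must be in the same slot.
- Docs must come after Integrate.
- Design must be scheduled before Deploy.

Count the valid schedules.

Splitting on Docs: it can be 2 (4), 3 (6), 4 (6), 5 (4). Listing each branch's schedules as (Integrate, Deploy, Handover, Design):
Docs=2: (1,3,3,2) (1,4,4,2) (1,5,5,2) (1,6,6,2) — 4.
Docs=3: (1,4,4,3) (1,5,5,3) (1,6,6,3) (2,4,4,3) (2,5,5,3) (2,6,6,3) — 6.
Docs=4: (1,5,5,4) (1,6,6,4) (2,5,5,4) (2,6,6,4) (3,5,5,4) (3,6,6,4) — 6.
Docs=5: (1,6,6,5) (2,6,6,5) (3,6,6,5) (4,6,6,5) — 4.
Summing: 4 + 6 + 6 + 4 = 20.

20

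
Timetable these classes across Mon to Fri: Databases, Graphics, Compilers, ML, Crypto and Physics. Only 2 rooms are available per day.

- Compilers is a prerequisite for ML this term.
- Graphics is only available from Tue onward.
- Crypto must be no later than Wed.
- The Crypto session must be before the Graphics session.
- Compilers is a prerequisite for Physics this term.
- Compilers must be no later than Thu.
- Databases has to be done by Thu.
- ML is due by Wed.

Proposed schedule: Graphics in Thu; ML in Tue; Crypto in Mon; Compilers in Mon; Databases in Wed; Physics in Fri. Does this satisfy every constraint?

The Crypto session must be before the Graphics session — holds.
Compilers is a prerequisite for Physics this term — holds.
Only 2 rooms are available per day — holds.
Crypto must be no later than Wed — holds.
Graphics is only available from Tue onward — holds.
Compilers must be no later than Thu — holds.
Databases has to be done by Thu — holds.
ML is due by Wed — holds.
Compilers is a prerequisite for ML this term — holds.

Yes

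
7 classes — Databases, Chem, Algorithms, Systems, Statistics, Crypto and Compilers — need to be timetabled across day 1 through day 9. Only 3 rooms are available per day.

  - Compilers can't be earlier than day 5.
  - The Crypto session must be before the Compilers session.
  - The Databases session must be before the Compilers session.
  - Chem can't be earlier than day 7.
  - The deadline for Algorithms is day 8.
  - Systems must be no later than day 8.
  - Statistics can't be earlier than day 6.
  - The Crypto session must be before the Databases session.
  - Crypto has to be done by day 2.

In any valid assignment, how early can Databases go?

day 2

Precedence pushes Databases to at least day 2; downstream work caps Databases at day 8.
Databases at day 2 is achievable: Systems in day 1; Algorithms in day 1; Chem in day 7; Crypto in day 1; Compilers in day 5; Databases in day 2; Statistics in day 6.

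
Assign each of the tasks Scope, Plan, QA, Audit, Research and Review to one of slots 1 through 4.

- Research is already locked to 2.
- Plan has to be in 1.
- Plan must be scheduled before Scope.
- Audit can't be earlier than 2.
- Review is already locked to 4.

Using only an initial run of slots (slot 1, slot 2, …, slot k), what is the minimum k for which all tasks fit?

4 slots

The precedence chain requires at least 2 distinct slots.
Review can't be placed before 4, so the schedule must run through at least slot 4.
4 works (last occupied slot: 4): for example Research -> 2; Scope -> 2; QA -> 1; Audit -> 2; Plan -> 1; Review -> 4.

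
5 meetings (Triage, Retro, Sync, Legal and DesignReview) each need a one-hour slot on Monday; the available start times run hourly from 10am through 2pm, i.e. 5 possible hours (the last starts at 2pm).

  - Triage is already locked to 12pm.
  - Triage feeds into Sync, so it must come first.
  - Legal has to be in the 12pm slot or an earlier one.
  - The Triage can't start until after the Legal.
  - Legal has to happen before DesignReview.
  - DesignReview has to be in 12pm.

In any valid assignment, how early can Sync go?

Precedence pushes Sync to at least 1pm.
Sync at 1pm is achievable: Triage=12pm, Retro=10am, DesignReview=12pm, Sync=1pm, Legal=10am.

1pm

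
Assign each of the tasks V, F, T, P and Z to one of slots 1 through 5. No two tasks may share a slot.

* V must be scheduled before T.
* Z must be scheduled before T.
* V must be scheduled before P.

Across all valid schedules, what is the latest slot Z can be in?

4

Downstream work caps Z at 4.
Z at 4 is achievable: F in 3, V in 1, P in 2, Z in 4, T in 5.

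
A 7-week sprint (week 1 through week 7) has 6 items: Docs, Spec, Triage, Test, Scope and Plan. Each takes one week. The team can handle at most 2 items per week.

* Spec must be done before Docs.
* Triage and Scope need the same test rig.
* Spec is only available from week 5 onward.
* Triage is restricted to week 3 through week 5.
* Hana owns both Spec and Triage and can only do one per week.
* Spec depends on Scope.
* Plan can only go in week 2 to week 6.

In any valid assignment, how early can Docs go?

week 6

Precedence pushes Docs to at least week 6.
Docs at week 6 is achievable: Docs in week 6; Spec in week 5; Test in week 1; Plan in week 2; Scope in week 1; Triage in week 3.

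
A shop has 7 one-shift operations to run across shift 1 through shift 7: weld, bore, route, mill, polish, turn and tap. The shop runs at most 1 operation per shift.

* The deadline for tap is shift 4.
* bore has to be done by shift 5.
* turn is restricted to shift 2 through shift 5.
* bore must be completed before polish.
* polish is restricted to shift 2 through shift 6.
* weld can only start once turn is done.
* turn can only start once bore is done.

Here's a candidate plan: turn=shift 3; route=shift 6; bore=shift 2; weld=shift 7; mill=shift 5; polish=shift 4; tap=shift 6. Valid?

The deadline for tap is shift 4 — violated.
weld can only start once turn is done — holds.
turn is restricted to shift 2 through shift 5 — holds.
The shop runs at most 1 operation per shift — violated.
bore has to be done by shift 5 — holds.
turn can only start once bore is done — holds.
polish is restricted to shift 2 through shift 6 — holds.
bore must be completed before polish — holds.

Invalid. The deadline for tap is shift 4.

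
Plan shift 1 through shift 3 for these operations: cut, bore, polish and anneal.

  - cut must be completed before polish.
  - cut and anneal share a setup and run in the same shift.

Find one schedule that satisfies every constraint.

anneal in shift 1; cut in shift 1; polish in shift 2; bore in shift 1

Checking: cut(shift 1) before polish(shift 2); cut = anneal = shift 1.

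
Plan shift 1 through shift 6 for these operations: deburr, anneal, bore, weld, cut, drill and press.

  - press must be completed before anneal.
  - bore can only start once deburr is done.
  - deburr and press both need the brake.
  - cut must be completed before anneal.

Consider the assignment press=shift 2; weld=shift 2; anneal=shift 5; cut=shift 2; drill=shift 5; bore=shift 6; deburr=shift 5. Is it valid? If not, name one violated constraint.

deburr and press both need the brake — holds.
press must be completed before anneal — holds.
bore can only start once deburr is done — holds.
cut must be completed before anneal — holds.

Valid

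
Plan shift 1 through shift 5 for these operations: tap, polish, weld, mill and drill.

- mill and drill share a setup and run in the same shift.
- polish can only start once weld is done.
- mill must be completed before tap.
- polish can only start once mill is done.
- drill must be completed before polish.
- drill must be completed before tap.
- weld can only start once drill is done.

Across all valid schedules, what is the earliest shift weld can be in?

shift 2

Precedence pushes weld to at least shift 2; downstream work caps weld at shift 4.
weld at shift 2 is achievable: weld=shift 2, mill=shift 1, drill=shift 1, polish=shift 3, tap=shift 2.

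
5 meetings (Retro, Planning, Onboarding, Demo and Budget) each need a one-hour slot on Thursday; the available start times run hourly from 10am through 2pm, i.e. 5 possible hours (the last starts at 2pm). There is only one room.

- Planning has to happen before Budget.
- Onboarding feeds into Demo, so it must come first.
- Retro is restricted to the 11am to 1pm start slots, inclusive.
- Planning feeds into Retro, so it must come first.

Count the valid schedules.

14

Splitting on Retro: it can be 11am (3), 12pm (5), 1pm (6). Listing each branch's schedules as (Planning, Onboarding, Demo, Budget):
Retro=11am: (10am,12pm,1pm,2pm) (10am,12pm,2pm,1pm) (10am,1pm,2pm,12pm) — 3.
Retro=12pm: (10am,11am,1pm,2pm) (10am,11am,2pm,1pm) (10am,1pm,2pm,11am) (11am,10am,1pm,2pm) (11am,10am,2pm,1pm) — 5.
Retro=1pm: (10am,11am,12pm,2pm) (10am,11am,2pm,12pm) (10am,12pm,2pm,11am) (11am,10am,12pm,2pm) (11am,10am,2pm,12pm) (12pm,10am,11am,2pm) — 6.
Summing: 3 + 5 + 6 = 14.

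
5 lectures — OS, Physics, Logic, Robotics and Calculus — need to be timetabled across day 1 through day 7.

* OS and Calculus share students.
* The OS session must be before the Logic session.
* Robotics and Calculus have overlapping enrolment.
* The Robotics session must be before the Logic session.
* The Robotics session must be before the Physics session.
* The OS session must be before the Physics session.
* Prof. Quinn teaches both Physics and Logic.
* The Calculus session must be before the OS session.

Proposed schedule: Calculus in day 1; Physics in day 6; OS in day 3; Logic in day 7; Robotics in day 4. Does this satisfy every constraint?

Prof. Quinn teaches both Physics and Logic — holds.
The Robotics session must be before the Logic session — holds.
OS and Calculus share students — holds.
The OS session must be before the Physics session — holds.
The Robotics session must be before the Physics session — holds.
The OS session must be before the Logic session — holds.
Robotics and Calculus have overlapping enrolment — holds.
The Calculus session must be before the OS session — holds.

Yes, all constraints hold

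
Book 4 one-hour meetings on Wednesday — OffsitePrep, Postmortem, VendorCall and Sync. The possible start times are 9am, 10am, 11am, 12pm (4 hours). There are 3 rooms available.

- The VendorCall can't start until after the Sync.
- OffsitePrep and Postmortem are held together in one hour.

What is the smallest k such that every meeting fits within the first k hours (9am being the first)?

The precedence chain requires at least 2 distinct hours.
With at most 3 per hour and 4 meetings, at least 2 hours are needed.
2 works (last occupied hour: 10am): for example Postmortem=9am, VendorCall=10am, Sync=9am, OffsitePrep=9am.

2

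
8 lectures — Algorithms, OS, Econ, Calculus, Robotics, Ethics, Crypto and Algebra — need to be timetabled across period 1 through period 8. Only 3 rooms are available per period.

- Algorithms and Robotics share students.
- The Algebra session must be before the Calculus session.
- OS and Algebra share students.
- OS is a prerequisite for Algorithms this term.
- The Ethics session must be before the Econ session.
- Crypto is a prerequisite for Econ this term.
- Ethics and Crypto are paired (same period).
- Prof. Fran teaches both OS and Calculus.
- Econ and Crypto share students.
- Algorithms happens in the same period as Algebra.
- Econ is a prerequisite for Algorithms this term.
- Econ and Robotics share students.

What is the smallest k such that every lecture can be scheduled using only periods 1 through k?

4

The precedence chain requires at least 4 distinct periods.
With at most 3 per period and 8 lectures, at least 3 periods are needed.
4 works (last occupied period: period 4): for example Robotics -> period 4, Algebra -> period 3, Crypto -> period 1, Calculus -> period 4, Econ -> period 2, Ethics -> period 1, Algorithms -> period 3, OS -> period 1.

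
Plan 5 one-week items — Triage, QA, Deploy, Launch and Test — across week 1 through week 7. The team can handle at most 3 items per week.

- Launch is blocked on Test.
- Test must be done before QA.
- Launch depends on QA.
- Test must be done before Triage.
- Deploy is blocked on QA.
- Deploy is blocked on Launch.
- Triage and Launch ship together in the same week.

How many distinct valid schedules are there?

Splitting on Triage: it can be week 3 (4), week 4 (9), week 5 (12), week 6 (10). Listing each branch's schedules as (QA, Deploy, Launch, Test) by week number:
Triage=week 3: (2,4,3,1) (2,5,3,1) (2,6,3,1) (2,7,3,1) — 4.
Triage=week 4: (2,5,4,1) (2,6,4,1) (2,7,4,1) (3,5,4,1) (3,5,4,2) (3,6,4,1) (3,6,4,2) (3,7,4,1) (3,7,4,2) — 9.
Triage=week 5: (2,6,5,1) (2,7,5,1) (3,6,5,1) (3,6,5,2) (3,7,5,1) (3,7,5,2) (4,6,5,1) (4,6,5,2) (4,6,5,3) (4,7,5,1) (4,7,5,2) (4,7,5,3) — 12.
Triage=week 6: (2,7,6,1) (3,7,6,1) (3,7,6,2) (4,7,6,1) (4,7,6,2) (4,7,6,3) (5,7,6,1) (5,7,6,2) (5,7,6,3) (5,7,6,4) — 10.
Summing: 4 + 9 + 12 + 10 = 35.

35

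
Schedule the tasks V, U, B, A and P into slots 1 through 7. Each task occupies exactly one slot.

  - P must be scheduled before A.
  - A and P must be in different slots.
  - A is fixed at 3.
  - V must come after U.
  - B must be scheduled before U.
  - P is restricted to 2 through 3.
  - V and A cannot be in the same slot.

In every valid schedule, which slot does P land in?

P's window is 2–3.
A is fixed at 3, and P can't share a slot with A.
So P must be 2.

2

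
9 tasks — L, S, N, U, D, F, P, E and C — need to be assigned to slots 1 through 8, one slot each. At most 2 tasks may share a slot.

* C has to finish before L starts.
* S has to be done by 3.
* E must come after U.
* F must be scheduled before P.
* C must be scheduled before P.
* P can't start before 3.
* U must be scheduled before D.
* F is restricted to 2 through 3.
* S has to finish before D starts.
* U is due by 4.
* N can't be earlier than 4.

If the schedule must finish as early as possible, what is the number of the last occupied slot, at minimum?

The precedence chain requires at least 2 distinct slots.
With at most 2 per slot and 9 tasks, at least 5 slots are needed.
N can't be placed before 4, so the schedule must run through at least slot 4.
5 works (last occupied slot: 5): for example E=5; N=4; L=4; S=1; D=3; U=1; P=3; C=2; F=2.

slot 5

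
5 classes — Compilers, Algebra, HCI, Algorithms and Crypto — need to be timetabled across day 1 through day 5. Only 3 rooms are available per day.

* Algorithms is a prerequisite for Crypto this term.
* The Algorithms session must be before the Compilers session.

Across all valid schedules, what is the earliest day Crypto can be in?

Precedence pushes Crypto to at least day 2.
Crypto at day 2 is achievable: HCI=day 1, Compilers=day 2, Crypto=day 2, Algorithms=day 1, Algebra=day 1.

day 2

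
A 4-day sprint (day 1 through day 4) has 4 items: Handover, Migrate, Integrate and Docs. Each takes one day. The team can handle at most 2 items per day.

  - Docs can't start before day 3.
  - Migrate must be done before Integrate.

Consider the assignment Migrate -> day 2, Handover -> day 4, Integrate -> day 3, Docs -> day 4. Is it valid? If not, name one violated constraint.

Migrate must be done before Integrate — holds.
The team can handle at most 2 items per day — holds.
Docs can't start before day 3 — holds.

Valid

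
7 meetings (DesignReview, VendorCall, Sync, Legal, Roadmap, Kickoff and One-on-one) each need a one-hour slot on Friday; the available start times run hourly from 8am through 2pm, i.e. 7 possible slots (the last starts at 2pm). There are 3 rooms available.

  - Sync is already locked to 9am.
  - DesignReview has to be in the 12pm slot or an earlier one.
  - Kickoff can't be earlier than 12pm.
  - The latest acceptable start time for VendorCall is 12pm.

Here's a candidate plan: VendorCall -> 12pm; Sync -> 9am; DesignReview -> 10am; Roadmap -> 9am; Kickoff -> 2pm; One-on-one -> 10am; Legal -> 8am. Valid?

There are 3 rooms available — holds.
The latest acceptable start time for VendorCall is 12pm — holds.
DesignReview has to be in the 12pm slot or an earlier one — holds.
Kickoff can't be earlier than 12pm — holds.
Sync is already locked to 9am — holds.

Yes, all constraints hold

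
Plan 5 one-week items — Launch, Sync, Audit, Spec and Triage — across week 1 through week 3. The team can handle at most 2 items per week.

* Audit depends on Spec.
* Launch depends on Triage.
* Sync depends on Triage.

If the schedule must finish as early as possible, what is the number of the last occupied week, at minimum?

The precedence chain requires at least 2 distinct weeks.
With at most 2 per week and 5 work items, at least 3 weeks are needed.
3 works (last occupied week: week 3): for example Launch=week 2; Audit=week 3; Triage=week 1; Spec=week 1; Sync=week 2.

3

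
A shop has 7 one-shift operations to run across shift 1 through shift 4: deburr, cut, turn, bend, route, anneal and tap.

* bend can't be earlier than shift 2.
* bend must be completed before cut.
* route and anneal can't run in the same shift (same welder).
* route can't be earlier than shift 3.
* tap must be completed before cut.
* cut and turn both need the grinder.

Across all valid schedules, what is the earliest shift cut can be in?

Precedence pushes cut to at least shift 3.
cut at shift 3 is achievable: tap=shift 1, route=shift 3, cut=shift 3, turn=shift 1, bend=shift 2, deburr=shift 1, anneal=shift 1.

shift 3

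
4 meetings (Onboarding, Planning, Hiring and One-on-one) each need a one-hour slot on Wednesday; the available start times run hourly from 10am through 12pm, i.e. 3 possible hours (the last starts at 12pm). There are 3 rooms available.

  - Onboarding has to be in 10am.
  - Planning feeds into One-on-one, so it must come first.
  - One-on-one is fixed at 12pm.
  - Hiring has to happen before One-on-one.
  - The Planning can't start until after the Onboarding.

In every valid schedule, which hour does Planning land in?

11am

Onboarding is fixed at 10am and must come before Planning, so Planning is at least 11am.
One-on-one is fixed at 12pm and must come after Planning, so Planning is at most 11am.
So Planning must be 11am.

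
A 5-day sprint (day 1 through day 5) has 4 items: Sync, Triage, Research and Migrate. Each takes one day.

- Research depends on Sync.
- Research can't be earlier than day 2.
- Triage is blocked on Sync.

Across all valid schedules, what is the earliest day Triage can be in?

day 2

Precedence pushes Triage to at least day 2.
Triage at day 2 is achievable: Research in day 2, Triage in day 2, Sync in day 1, Migrate in day 1.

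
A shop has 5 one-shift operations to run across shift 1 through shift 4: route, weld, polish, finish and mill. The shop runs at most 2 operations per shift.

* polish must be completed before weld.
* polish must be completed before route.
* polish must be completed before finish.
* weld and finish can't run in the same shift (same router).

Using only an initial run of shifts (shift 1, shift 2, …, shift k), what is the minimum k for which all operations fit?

The precedence chain requires at least 2 distinct shifts.
With at most 2 per shift and 5 operations, at least 3 shifts are needed.
3 works (last occupied shift: shift 3): for example polish=shift 1, finish=shift 3, weld=shift 2, route=shift 2, mill=shift 1.

3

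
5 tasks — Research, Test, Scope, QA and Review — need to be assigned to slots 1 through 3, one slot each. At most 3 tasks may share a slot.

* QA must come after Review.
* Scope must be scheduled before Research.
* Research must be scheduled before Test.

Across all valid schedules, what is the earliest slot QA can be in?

2

Precedence pushes QA to at least 2.
QA at 2 is achievable: Test in 3; Review in 1; Scope in 1; Research in 2; QA in 2.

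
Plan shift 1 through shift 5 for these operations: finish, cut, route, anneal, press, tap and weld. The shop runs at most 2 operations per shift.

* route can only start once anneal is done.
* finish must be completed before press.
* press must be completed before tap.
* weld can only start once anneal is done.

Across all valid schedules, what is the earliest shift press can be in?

Precedence pushes press to at least shift 2; downstream work caps press at shift 4.
press at shift 2 is achievable: route in shift 2, press in shift 2, weld in shift 3, finish in shift 1, tap in shift 3, cut in shift 4, anneal in shift 1.

shift 2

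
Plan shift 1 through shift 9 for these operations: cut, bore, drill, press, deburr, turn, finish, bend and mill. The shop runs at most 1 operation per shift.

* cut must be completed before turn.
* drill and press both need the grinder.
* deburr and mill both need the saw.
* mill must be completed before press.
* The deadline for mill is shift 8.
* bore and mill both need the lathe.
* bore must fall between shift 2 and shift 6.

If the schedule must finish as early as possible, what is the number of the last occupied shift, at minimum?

shift 9

The precedence chain requires at least 2 distinct shifts.
With at most 1 per shift and 9 operations, at least 9 shifts are needed.
9 works (last occupied shift: shift 9): for example mill in shift 1, cut in shift 3, turn in shift 5, press in shift 4, bend in shift 9, deburr in shift 7, bore in shift 2, finish in shift 8, drill in shift 6.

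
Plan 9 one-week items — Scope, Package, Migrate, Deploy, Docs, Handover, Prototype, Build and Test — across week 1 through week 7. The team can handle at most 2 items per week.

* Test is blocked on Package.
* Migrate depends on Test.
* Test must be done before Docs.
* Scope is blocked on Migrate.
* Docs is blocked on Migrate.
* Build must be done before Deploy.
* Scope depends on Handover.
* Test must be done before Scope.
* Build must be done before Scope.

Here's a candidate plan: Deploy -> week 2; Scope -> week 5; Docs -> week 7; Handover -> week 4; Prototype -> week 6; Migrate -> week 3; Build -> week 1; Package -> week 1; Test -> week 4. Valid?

No — it violates: Migrate depends on Test

Test must be done before Scope — holds.
Migrate depends on Test — violated.
Build must be done before Deploy — holds.
Test is blocked on Package — holds.
Scope depends on Handover — holds.
The team can handle at most 2 items per week — holds.
Test must be done before Docs — holds.
Docs is blocked on Migrate — holds.
Scope is blocked on Migrate — holds.
Build must be done before Scope — holds.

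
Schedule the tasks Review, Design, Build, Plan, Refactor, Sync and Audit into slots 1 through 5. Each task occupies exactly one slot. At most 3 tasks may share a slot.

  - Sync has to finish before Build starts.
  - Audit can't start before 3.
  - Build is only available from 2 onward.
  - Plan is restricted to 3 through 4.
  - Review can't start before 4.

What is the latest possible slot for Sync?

Downstream work caps Sync at 4.
Sync at 4 is achievable: Sync=4; Audit=3; Build=5; Design=1; Plan=3; Refactor=1; Review=4.

4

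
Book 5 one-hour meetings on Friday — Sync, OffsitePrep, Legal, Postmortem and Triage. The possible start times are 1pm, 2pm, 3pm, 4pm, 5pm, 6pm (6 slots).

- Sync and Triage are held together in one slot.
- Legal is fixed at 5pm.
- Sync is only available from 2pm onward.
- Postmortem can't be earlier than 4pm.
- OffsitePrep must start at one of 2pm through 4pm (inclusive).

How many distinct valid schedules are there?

Splitting on Sync: it can be 2pm (9), 3pm (9), 4pm (9), 5pm (9), 6pm (9). Listing each branch's schedules as (OffsitePrep, Legal, Postmortem, Triage):
Sync=2pm: (2pm,5pm,4pm,2pm) (2pm,5pm,5pm,2pm) (2pm,5pm,6pm,2pm) (3pm,5pm,4pm,2pm) (3pm,5pm,5pm,2pm) (3pm,5pm,6pm,2pm) (4pm,5pm,4pm,2pm) (4pm,5pm,5pm,2pm) (4pm,5pm,6pm,2pm) — 9.
Sync=3pm: (2pm,5pm,4pm,3pm) (2pm,5pm,5pm,3pm) (2pm,5pm,6pm,3pm) (3pm,5pm,4pm,3pm) (3pm,5pm,5pm,3pm) (3pm,5pm,6pm,3pm) (4pm,5pm,4pm,3pm) (4pm,5pm,5pm,3pm) (4pm,5pm,6pm,3pm) — 9.
Sync=4pm: (2pm,5pm,4pm,4pm) (2pm,5pm,5pm,4pm) (2pm,5pm,6pm,4pm) (3pm,5pm,4pm,4pm) (3pm,5pm,5pm,4pm) (3pm,5pm,6pm,4pm) (4pm,5pm,4pm,4pm) (4pm,5pm,5pm,4pm) (4pm,5pm,6pm,4pm) — 9.
Sync=5pm: (2pm,5pm,4pm,5pm) (2pm,5pm,5pm,5pm) (2pm,5pm,6pm,5pm) (3pm,5pm,4pm,5pm) (3pm,5pm,5pm,5pm) (3pm,5pm,6pm,5pm) (4pm,5pm,4pm,5pm) (4pm,5pm,5pm,5pm) (4pm,5pm,6pm,5pm) — 9.
Sync=6pm: (2pm,5pm,4pm,6pm) (2pm,5pm,5pm,6pm) (2pm,5pm,6pm,6pm) (3pm,5pm,4pm,6pm) (3pm,5pm,5pm,6pm) (3pm,5pm,6pm,6pm) (4pm,5pm,4pm,6pm) (4pm,5pm,5pm,6pm) (4pm,5pm,6pm,6pm) — 9.
Summing: 9 + 9 + 9 + 9 + 9 = 45.

45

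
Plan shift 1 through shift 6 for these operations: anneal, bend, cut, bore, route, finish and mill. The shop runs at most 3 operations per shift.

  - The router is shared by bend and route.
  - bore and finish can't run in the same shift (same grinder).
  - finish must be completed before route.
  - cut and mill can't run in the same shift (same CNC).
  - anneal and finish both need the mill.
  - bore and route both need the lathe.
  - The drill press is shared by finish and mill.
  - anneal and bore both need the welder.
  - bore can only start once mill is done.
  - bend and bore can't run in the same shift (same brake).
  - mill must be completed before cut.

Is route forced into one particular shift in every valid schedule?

No

route can be shift 2 (e.g. route=shift 2, anneal=shift 2, mill=shift 2, finish=shift 1, bore=shift 3, cut=shift 3, bend=shift 1) or shift 3 (e.g. bore in shift 4; mill in shift 1; cut in shift 2; bend in shift 1; route in shift 3; anneal in shift 1; finish in shift 2).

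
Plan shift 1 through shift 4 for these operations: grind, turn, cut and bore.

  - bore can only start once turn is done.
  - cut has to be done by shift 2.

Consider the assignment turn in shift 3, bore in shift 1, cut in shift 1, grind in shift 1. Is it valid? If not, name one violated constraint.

bore can only start once turn is done — violated.
cut has to be done by shift 2 — holds.

Invalid. bore can only start once turn is done.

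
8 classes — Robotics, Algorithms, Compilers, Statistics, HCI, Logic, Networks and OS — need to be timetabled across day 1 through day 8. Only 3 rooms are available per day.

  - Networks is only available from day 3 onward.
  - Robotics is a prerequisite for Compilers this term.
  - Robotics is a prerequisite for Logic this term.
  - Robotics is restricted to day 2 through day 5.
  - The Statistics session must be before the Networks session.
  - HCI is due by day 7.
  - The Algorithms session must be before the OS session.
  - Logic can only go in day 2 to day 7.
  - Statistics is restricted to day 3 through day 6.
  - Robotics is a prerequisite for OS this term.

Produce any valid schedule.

Algorithms in day 1; Robotics in day 2; Statistics in day 3; Compilers in day 4; OS in day 3; Networks in day 4; HCI in day 1; Logic in day 3

Checking: Statistics(day 3) before Networks(day 4); Robotics(day 2) before Logic(day 3); Robotics(day 2) before Compilers(day 4); Algorithms(day 1) before OS(day 3); Robotics(day 2) before OS(day 3); Robotics=day 2 in [day 2,day 5]; Logic=day 3 in [day 2,day 7]; Statistics=day 3 in [day 3,day 6]; Networks=day 4 in [day 3,day 8]; HCI=day 1 in [day 1,day 7]; max 3 per day (cap 3).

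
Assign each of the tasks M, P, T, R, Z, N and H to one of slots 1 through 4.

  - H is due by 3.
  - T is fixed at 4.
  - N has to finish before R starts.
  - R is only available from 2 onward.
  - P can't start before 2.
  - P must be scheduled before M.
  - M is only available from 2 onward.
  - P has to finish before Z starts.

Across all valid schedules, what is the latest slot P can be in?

P is available from 2; downstream work caps P at 3.
P at 3 is achievable: P in 3, H in 1, R in 2, Z in 4, N in 1, T in 4, M in 4.

3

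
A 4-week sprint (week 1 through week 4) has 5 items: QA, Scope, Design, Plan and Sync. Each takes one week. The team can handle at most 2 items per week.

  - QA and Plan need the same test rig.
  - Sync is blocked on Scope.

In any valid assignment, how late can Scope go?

Downstream work caps Scope at week 3.
Scope at week 3 is achievable: QA in week 1, Scope in week 3, Plan in week 2, Design in week 1, Sync in week 4.

week 3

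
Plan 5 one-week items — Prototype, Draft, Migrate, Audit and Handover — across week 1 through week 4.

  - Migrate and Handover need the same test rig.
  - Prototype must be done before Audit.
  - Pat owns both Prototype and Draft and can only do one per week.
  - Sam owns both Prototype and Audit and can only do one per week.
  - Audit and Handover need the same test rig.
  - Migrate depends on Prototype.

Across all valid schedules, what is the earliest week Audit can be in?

Precedence pushes Audit to at least week 2.
Audit at week 2 is achievable: Draft=week 2, Prototype=week 1, Handover=week 1, Audit=week 2, Migrate=week 2.

week 2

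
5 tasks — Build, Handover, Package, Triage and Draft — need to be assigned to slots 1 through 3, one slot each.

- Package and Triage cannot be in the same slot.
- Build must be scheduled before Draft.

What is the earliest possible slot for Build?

Downstream work caps Build at 2.
Build at 1 is achievable: Triage in 2, Build in 1, Package in 1, Handover in 1, Draft in 2.

1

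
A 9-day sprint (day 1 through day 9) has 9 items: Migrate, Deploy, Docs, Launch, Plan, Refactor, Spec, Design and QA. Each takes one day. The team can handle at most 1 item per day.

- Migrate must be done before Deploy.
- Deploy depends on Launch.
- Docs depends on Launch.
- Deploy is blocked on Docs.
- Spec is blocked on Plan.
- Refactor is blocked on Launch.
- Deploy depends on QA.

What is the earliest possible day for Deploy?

Precedence pushes Deploy to at least day 3.
Deploy at day 5 is achievable: Launch=day 1; Refactor=day 7; Migrate=day 3; Deploy=day 5; QA=day 4; Plan=day 6; Spec=day 8; Docs=day 2; Design=day 9.
Nothing earlier works — the capacity limit rule out every day before day 5.

day 5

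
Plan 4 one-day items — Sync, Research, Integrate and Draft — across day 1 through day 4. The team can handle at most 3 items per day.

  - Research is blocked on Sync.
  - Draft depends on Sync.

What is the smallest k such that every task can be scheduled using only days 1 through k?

The precedence chain requires at least 2 distinct days.
With at most 3 per day and 4 tasks, at least 2 days are needed.
2 works (last occupied day: day 2): for example Research=day 2, Draft=day 2, Sync=day 1, Integrate=day 1.

2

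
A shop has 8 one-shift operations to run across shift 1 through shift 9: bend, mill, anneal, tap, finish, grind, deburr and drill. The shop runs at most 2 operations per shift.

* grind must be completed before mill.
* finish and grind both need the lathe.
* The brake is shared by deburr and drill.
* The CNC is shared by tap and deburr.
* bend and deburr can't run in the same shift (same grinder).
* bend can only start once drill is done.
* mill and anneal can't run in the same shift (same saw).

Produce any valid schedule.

mill=shift 2, bend=shift 2, drill=shift 1, tap=shift 3, deburr=shift 4, finish=shift 4, anneal=shift 3, grind=shift 1

Checking: drill(shift 1) before bend(shift 2); grind(shift 1) before mill(shift 2); mill(shift 2) != anneal(shift 3); tap(shift 3) != deburr(shift 4); bend(shift 2) != deburr(shift 4); finish(shift 4) != grind(shift 1); deburr(shift 4) != drill(shift 1); max 2 per shift (cap 2).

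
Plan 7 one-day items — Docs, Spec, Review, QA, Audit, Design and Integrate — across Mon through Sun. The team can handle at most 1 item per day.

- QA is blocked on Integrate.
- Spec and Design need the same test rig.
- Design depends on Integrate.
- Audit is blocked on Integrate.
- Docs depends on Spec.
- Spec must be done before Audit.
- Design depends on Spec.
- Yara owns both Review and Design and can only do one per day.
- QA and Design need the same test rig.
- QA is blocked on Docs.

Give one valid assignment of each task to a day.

Integrate in Tue; Audit in Fri; Design in Sat; Docs in Wed; Review in Sun; QA in Thu; Spec in Mon

Checking: Spec(Mon) before Audit(Fri); Integrate(Tue) before Audit(Fri); Integrate(Tue) before Design(Sat); Spec(Mon) before Docs(Wed); Docs(Wed) before QA(Thu); Integrate(Tue) before QA(Thu); Spec(Mon) before Design(Sat); Spec(Mon) != Design(Sat); Review(Sun) != Design(Sat); QA(Thu) != Design(Sat); max 1 per day (cap 1).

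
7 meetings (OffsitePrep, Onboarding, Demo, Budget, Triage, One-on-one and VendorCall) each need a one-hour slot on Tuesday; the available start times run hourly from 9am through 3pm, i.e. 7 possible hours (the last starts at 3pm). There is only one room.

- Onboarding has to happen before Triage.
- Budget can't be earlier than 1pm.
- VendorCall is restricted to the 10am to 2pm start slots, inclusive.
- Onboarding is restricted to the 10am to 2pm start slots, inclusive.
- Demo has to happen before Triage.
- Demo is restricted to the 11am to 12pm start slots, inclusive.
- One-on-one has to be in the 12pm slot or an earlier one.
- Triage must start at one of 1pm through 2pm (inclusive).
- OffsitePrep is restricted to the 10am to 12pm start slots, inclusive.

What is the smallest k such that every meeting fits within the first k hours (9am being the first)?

The precedence chain requires at least 2 distinct hours.
With at most 1 per hour and 7 meetings, at least 7 hours are needed.
Budget can't be placed before 1pm — that is hour 5 counting from 9am — so the schedule must run through at least 5 hours.
7 works (last occupied hour: 3pm): for example One-on-one=9am, Budget=3pm, Triage=1pm, Demo=11am, VendorCall=2pm, Onboarding=12pm, OffsitePrep=10am.

7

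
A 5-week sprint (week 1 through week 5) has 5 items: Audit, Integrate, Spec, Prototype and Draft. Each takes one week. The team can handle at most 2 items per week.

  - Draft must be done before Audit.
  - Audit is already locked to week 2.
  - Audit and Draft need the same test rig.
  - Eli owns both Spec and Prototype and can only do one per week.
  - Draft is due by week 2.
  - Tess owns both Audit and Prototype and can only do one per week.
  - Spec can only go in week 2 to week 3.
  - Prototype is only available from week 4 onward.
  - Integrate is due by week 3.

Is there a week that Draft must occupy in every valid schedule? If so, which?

week 1

Draft's window is week 1–week 2.
Audit is fixed at week 2, and Draft can't share a week with Audit.
So Draft must be week 1.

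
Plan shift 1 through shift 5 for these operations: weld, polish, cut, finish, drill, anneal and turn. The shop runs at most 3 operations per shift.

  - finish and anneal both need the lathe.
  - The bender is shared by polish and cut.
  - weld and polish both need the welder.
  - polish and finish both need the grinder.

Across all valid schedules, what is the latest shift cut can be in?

shift 5

cut at shift 5 is achievable: weld in shift 1; finish in shift 1; cut in shift 5; drill in shift 1; polish in shift 2; turn in shift 2; anneal in shift 2.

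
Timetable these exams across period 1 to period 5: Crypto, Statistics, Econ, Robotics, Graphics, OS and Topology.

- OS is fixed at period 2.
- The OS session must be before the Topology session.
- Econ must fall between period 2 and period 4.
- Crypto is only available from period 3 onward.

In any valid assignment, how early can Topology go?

Precedence pushes Topology to at least period 3.
Topology at period 3 is achievable: Topology in period 3; Crypto in period 3; Statistics in period 1; Graphics in period 1; Econ in period 2; OS in period 2; Robotics in period 1.

period 3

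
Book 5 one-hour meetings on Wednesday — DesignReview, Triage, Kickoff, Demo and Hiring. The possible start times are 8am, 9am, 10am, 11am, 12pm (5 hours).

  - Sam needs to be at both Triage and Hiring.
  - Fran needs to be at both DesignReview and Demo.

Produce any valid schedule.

Hiring in 9am, Triage in 8am, DesignReview in 8am, Kickoff in 8am, Demo in 9am

Checking: Triage(8am) != Hiring(9am); DesignReview(8am) != Demo(9am).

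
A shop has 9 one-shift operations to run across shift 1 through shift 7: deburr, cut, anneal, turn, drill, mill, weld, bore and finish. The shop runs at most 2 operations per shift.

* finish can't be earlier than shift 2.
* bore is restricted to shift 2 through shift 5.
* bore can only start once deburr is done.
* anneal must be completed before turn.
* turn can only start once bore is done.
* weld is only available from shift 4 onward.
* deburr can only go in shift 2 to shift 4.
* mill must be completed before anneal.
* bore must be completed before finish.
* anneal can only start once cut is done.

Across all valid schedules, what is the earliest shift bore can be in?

shift 3

Bore is available from shift 2; precedence pushes bore to at least shift 3; bore's own window allows nothing later than shift 5.
bore at shift 3 is achievable: anneal -> shift 2, cut -> shift 1, turn -> shift 5, finish -> shift 4, deburr -> shift 2, mill -> shift 1, bore -> shift 3, drill -> shift 3, weld -> shift 4.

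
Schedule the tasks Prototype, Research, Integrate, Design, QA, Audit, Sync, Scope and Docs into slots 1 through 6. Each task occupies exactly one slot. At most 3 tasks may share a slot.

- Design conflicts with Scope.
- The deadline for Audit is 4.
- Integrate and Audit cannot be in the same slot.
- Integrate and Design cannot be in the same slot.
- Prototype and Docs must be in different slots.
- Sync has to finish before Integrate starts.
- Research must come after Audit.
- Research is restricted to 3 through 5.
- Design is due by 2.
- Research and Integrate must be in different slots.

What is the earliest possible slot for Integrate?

2

Precedence pushes Integrate to at least 2.
Integrate at 2 is achievable: Scope in 3; Audit in 1; Docs in 3; QA in 2; Integrate in 2; Design in 1; Sync in 1; Research in 3; Prototype in 2.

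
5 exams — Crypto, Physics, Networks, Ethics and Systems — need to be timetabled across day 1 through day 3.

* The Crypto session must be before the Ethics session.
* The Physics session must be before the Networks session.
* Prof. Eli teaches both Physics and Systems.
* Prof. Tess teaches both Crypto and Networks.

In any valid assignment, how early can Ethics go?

day 2

Precedence pushes Ethics to at least day 2.
Ethics at day 2 is achievable: Systems in day 2; Physics in day 1; Ethics in day 2; Networks in day 2; Crypto in day 1.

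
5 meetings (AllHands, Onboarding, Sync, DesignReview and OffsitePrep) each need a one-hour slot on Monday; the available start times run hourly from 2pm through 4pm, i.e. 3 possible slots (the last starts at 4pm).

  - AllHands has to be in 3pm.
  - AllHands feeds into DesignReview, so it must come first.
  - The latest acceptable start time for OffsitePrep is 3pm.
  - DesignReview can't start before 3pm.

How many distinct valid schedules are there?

Splitting on Onboarding: it can be 2pm (6), 3pm (6), 4pm (6). Listing each branch's schedules as (AllHands, Sync, DesignReview, OffsitePrep):
Onboarding=2pm: (3pm,2pm,4pm,2pm) (3pm,2pm,4pm,3pm) (3pm,3pm,4pm,2pm) (3pm,3pm,4pm,3pm) (3pm,4pm,4pm,2pm) (3pm,4pm,4pm,3pm) — 6.
Onboarding=3pm: (3pm,2pm,4pm,2pm) (3pm,2pm,4pm,3pm) (3pm,3pm,4pm,2pm) (3pm,3pm,4pm,3pm) (3pm,4pm,4pm,2pm) (3pm,4pm,4pm,3pm) — 6.
Onboarding=4pm: (3pm,2pm,4pm,2pm) (3pm,2pm,4pm,3pm) (3pm,3pm,4pm,2pm) (3pm,3pm,4pm,3pm) (3pm,4pm,4pm,2pm) (3pm,4pm,4pm,3pm) — 6.
Summing: 6 + 6 + 6 = 18.

18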